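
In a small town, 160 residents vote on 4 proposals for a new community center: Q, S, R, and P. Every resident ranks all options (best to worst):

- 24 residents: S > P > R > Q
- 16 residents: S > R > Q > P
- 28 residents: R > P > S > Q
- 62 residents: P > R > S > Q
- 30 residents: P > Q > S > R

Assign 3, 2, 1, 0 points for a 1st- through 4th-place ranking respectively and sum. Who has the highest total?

Q: 24·0 + 16·1 + 28·0 + 62·0 + 30·2 = 76
S: 24·3 + 16·3 + 28·1 + 62·1 + 30·1 = 240
R: 24·1 + 16·2 + 28·3 + 62·2 + 30·0 = 264
P: 24·2 + 16·0 + 28·2 + 62·3 + 30·3 = 380
P has the highest Borda score (380).

P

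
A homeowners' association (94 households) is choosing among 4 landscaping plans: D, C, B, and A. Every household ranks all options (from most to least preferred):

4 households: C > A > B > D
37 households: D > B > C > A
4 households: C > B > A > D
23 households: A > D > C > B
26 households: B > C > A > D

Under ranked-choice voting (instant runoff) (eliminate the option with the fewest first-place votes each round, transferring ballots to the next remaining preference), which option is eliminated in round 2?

A

Round 1: D 37, C 8, B 26, A 23. Eliminate C.
Round 2: D 37, B 30, A 27. Eliminate A.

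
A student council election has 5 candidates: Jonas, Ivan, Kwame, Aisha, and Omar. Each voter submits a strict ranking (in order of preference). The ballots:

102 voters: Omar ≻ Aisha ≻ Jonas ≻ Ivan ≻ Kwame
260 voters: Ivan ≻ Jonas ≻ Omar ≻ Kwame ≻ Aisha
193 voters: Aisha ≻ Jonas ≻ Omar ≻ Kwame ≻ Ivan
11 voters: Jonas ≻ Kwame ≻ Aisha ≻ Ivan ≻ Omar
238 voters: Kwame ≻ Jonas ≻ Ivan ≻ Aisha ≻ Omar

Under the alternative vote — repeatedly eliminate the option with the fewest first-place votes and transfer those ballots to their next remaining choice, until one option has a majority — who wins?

Round 1: Jonas 11, Ivan 260, Kwame 238, Aisha 193, Omar 102. Eliminate Jonas.
Round 2: Ivan 260, Kwame 249, Aisha 193, Omar 102. Eliminate Omar.
Round 3: Ivan 260, Kwame 249, Aisha 295. Eliminate Kwame.
Round 4: Ivan 498, Aisha 306. Ivan has a majority.

Ivan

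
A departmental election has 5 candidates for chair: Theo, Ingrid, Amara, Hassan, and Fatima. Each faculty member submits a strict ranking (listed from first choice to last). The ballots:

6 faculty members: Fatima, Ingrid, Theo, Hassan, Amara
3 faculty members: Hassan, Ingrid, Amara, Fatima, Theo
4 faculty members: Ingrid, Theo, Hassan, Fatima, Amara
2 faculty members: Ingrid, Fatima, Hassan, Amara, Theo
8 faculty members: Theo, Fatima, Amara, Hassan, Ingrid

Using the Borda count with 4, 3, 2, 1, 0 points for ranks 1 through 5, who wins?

Fatima

Theo: 6·2 + 3·0 + 4·3 + 2·0 + 8·4 = 56
Ingrid: 6·3 + 3·3 + 4·4 + 2·4 + 8·0 = 51
Amara: 6·0 + 3·2 + 4·0 + 2·1 + 8·2 = 24
Hassan: 6·1 + 3·4 + 4·2 + 2·2 + 8·1 = 38
Fatima: 6·4 + 3·1 + 4·1 + 2·3 + 8·3 = 61
Fatima has the highest Borda score (61).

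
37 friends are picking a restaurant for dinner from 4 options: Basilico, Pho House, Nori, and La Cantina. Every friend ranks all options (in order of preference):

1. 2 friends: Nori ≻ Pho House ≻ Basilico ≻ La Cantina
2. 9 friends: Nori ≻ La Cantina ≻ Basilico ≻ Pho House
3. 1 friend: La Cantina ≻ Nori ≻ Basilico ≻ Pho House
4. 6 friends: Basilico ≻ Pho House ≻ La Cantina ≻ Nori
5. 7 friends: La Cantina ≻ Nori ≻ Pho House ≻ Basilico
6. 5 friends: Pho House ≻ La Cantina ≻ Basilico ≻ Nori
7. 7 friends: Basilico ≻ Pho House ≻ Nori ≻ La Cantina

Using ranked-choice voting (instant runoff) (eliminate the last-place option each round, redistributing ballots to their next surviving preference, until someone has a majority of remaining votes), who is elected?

La Cantina

Round 1: Basilico 13, Pho House 5, Nori 11, La Cantina 8. Eliminate Pho House.
Round 2: Basilico 13, Nori 11, La Cantina 13. Eliminate Nori.
Round 3: Basilico 15, La Cantina 22. La Cantina has a majority.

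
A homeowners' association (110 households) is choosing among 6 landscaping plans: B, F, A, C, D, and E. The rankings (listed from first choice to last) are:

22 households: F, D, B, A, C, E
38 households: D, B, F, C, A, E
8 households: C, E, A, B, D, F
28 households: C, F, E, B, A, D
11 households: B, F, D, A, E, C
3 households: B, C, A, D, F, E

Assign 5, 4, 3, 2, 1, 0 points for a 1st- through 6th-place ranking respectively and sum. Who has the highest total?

B: 22·3 + 38·4 + 8·2 + 28·2 + 11·5 + 3·5 = 360
F: 22·5 + 38·3 + 8·0 + 28·4 + 11·4 + 3·1 = 383
A: 22·2 + 38·1 + 8·3 + 28·1 + 11·2 + 3·3 = 165
C: 22·1 + 38·2 + 8·5 + 28·5 + 11·0 + 3·4 = 290
D: 22·4 + 38·5 + 8·1 + 28·0 + 11·3 + 3·2 = 325
E: 22·0 + 38·0 + 8·4 + 28·3 + 11·1 + 3·0 = 127
F has the highest Borda score (383).

F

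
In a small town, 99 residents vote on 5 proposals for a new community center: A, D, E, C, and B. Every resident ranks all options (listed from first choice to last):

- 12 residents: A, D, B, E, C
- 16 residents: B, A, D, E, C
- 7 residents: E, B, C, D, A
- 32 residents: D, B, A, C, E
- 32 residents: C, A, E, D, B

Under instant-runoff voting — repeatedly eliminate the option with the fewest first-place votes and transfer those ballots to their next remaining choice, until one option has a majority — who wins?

Round 1: A 12, D 32, E 7, C 32, B 16. Eliminate E.
Round 2: A 12, D 32, C 32, B 23. Eliminate A.
Round 3: D 44, C 32, B 23. Eliminate B.
Round 4: D 60, C 39. D has a majority.

D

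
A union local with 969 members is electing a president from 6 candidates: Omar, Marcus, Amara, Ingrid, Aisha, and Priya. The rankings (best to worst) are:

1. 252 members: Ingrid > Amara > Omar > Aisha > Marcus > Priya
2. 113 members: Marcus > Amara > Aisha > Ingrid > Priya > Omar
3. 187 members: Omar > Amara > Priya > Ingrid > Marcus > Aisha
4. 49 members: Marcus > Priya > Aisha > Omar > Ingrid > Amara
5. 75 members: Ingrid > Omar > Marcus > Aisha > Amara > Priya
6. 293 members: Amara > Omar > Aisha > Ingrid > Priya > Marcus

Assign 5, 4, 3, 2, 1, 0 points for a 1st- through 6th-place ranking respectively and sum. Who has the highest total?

Omar: 252·3 + 113·0 + 187·5 + 49·2 + 75·4 + 293·4 = 3261
Marcus: 252·1 + 113·5 + 187·1 + 49·5 + 75·3 + 293·0 = 1474
Amara: 252·4 + 113·4 + 187·4 + 49·0 + 75·1 + 293·5 = 3748
Ingrid: 252·5 + 113·2 + 187·2 + 49·1 + 75·5 + 293·2 = 2870
Aisha: 252·2 + 113·3 + 187·0 + 49·3 + 75·2 + 293·3 = 2019
Priya: 252·0 + 113·1 + 187·3 + 49·4 + 75·0 + 293·1 = 1163
Amara has the highest Borda score (3748).

Amara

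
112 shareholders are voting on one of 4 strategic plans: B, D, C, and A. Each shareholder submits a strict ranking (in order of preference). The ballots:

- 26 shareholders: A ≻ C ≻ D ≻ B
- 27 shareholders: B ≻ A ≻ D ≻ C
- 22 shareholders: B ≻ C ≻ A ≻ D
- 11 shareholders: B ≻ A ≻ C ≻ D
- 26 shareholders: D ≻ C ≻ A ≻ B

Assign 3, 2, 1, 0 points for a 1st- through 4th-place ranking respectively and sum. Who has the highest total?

B: 26·0 + 27·3 + 22·3 + 11·3 + 26·0 = 180
D: 26·1 + 27·1 + 22·0 + 11·0 + 26·3 = 131
C: 26·2 + 27·0 + 22·2 + 11·1 + 26·2 = 159
A: 26·3 + 27·2 + 22·1 + 11·2 + 26·1 = 202
A has the highest Borda score (202).

A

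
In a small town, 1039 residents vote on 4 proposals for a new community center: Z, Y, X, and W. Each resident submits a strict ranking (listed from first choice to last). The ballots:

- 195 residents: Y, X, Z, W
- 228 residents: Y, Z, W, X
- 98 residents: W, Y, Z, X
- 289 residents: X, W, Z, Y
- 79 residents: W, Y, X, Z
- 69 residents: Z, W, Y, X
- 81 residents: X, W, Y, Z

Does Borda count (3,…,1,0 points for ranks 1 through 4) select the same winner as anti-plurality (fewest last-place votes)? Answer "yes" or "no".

Borda — scores: Z 1245, Y 1773, X 1579, W 1637. Winner: Y.
Anti-plurality — last-place votes: Z 160, Y 289, X 395, W 195. Winner: Z.
The two methods disagree.

no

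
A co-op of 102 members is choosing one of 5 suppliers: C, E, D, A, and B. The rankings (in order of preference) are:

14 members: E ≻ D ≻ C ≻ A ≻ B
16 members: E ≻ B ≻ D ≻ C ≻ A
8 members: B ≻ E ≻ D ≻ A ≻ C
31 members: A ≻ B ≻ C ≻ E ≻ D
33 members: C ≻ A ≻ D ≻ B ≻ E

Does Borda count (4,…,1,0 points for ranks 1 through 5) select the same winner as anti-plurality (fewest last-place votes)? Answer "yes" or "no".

no

Borda — scores: C 238, E 175, D 156, A 245, B 206. Winner: A.
Anti-plurality — last-place votes: C 8, E 33, D 31, A 16, B 14. Winner: C.
The two methods disagree.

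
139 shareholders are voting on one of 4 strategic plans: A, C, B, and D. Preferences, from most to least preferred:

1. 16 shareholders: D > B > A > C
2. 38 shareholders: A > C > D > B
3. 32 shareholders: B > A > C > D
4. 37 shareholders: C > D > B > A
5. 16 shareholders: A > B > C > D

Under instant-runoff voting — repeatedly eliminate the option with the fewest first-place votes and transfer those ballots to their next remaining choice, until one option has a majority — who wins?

Round 1: A 54, C 37, B 32, D 16. Eliminate D.
Round 2: A 54, C 37, B 48. Eliminate C.
Round 3: A 54, B 85. B has a majority.

B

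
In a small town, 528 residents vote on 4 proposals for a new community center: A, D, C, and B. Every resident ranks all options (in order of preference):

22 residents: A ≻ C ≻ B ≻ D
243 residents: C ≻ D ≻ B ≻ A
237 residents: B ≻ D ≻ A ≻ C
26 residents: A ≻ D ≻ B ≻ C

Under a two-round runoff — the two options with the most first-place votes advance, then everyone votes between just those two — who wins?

Round 1 first-place votes: A 48, D 0, C 243, B 237.
C and B advance.
Runoff: C is preferred to B by 265 voters; B by 263.
C wins the runoff.

C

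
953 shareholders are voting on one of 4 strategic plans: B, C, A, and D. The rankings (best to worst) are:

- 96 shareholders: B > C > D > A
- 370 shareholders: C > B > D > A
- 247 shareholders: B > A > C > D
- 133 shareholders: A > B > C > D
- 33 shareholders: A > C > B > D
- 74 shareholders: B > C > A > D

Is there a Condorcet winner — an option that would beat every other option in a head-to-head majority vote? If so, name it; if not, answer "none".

B vs C: 550–403 for B.
B vs A: 787–166 for B.
B vs D: 953–0 for B.
B beats every other option head-to-head.

B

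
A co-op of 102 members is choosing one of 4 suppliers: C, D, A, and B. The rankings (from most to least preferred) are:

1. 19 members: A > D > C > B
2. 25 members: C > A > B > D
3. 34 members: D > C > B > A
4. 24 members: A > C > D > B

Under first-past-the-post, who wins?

First-place votes: C 25, D 34, A 43, B 0.
A has the most first-place votes.

A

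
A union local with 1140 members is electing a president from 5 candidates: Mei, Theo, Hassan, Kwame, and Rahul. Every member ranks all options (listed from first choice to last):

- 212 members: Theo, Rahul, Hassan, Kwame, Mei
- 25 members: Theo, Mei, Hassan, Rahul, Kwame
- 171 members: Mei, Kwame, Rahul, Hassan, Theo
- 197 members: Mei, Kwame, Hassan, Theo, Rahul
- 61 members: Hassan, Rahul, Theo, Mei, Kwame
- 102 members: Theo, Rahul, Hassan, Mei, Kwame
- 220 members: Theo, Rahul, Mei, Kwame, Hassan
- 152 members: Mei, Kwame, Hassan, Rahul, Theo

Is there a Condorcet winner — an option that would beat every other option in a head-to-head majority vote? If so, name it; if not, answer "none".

Checking pairwise contests:
Theo beats Mei 620–520.
Hassan beats Theo 581–559.
Mei beats Hassan 765–375.
Mei beats Kwame 928–212.
Theo beats Rahul 756–384.
Every option loses at least one head-to-head, so there is no Condorcet winner.

none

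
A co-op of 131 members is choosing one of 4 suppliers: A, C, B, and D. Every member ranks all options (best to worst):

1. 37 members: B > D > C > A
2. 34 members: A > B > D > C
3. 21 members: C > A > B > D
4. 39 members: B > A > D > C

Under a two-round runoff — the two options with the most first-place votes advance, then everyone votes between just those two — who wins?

Round 1 first-place votes: A 34, C 21, B 76, D 0.
B and A advance.
Runoff: B is preferred to A by 76 voters; A by 55.
B wins the runoff.

B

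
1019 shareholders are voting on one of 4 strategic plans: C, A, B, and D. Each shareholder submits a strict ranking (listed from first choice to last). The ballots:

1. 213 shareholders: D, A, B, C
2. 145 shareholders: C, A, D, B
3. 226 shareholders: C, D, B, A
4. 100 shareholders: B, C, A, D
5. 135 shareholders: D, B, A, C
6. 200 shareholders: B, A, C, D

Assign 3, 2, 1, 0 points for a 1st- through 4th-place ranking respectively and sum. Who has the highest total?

C: 213·0 + 145·3 + 226·3 + 100·2 + 135·0 + 200·1 = 1513
A: 213·2 + 145·2 + 226·0 + 100·1 + 135·1 + 200·2 = 1351
B: 213·1 + 145·0 + 226·1 + 100·3 + 135·2 + 200·3 = 1609
D: 213·3 + 145·1 + 226·2 + 100·0 + 135·3 + 200·0 = 1641
D has the highest Borda score (1641).

D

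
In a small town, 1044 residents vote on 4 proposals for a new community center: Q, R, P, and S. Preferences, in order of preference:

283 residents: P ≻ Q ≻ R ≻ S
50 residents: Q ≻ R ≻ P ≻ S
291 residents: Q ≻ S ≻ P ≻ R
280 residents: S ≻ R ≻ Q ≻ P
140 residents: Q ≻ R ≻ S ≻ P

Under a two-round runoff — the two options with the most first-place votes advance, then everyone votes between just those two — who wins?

Q

Round 1 first-place votes: Q 481, R 0, P 283, S 280.
Q and P advance.
Runoff: Q is preferred to P by 761 voters; P by 283.
Q wins the runoff.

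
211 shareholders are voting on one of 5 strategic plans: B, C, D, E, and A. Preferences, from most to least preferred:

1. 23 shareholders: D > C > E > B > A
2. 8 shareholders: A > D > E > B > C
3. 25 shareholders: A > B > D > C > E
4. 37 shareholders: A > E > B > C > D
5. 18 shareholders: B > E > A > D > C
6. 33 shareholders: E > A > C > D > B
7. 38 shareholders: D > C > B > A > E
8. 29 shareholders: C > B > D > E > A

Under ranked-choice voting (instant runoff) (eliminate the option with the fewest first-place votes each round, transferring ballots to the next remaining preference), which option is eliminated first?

B

Round 1: B 18, C 29, D 61, E 33, A 70. Eliminate B.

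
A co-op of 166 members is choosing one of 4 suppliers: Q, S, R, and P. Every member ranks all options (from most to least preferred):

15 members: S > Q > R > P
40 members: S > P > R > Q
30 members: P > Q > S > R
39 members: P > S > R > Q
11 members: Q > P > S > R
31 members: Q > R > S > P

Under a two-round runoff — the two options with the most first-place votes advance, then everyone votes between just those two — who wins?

S

Round 1 first-place votes: Q 42, S 55, R 0, P 69.
P and S advance.
Runoff: P is preferred to S by 80 voters; S by 86.
S wins the runoff.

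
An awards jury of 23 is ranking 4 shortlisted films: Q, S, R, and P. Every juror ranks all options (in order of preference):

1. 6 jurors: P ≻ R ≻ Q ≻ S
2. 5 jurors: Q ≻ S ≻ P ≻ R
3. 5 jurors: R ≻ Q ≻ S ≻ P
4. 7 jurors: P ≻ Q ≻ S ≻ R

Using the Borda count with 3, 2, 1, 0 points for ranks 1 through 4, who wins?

Q: 6·1 + 5·3 + 5·2 + 7·2 = 45
S: 6·0 + 5·2 + 5·1 + 7·1 = 22
R: 6·2 + 5·0 + 5·3 + 7·0 = 27
P: 6·3 + 5·1 + 5·0 + 7·3 = 44
Q has the highest Borda score (45).

Q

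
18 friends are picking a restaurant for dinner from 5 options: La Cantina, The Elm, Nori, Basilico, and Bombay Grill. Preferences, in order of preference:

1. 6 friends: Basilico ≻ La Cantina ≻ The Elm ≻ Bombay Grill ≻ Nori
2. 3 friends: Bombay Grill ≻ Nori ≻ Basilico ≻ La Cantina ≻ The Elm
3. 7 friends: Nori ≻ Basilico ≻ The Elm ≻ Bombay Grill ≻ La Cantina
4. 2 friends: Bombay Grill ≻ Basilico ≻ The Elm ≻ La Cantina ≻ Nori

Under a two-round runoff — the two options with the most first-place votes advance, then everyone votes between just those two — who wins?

Round 1 first-place votes: La Cantina 0, The Elm 0, Nori 7, Basilico 6, Bombay Grill 5.
Nori and Basilico advance.
Runoff: Nori is preferred to Basilico by 10 voters; Basilico by 8.
Nori wins the runoff.

Nori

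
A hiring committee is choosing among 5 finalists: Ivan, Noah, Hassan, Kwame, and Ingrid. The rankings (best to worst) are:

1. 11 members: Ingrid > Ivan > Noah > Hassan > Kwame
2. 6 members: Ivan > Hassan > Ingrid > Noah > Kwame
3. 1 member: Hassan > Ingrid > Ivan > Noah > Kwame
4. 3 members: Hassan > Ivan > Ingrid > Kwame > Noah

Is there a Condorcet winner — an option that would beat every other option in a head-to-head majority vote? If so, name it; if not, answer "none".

Ingrid vs Ivan: 12–9 for Ingrid.
Ingrid vs Noah: 21–0 for Ingrid.
Ingrid vs Hassan: 11–10 for Ingrid.
Ingrid vs Kwame: 21–0 for Ingrid.
Ingrid beats every other option head-to-head.

Ingrid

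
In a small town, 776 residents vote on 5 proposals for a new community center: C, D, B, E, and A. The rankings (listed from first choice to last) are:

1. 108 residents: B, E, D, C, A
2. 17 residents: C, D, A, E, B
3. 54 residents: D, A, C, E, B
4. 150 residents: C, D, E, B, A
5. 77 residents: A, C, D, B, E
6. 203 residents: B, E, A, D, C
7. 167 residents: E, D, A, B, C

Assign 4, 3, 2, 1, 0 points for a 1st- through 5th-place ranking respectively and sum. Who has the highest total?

C: 108·1 + 17·4 + 54·2 + 150·4 + 77·3 + 203·0 + 167·0 = 1115
D: 108·2 + 17·3 + 54·4 + 150·3 + 77·2 + 203·1 + 167·3 = 1791
B: 108·4 + 17·0 + 54·0 + 150·1 + 77·1 + 203·4 + 167·1 = 1638
E: 108·3 + 17·1 + 54·1 + 150·2 + 77·0 + 203·3 + 167·4 = 1972
A: 108·0 + 17·2 + 54·3 + 150·0 + 77·4 + 203·2 + 167·2 = 1244
E has the highest Borda score (1972).

E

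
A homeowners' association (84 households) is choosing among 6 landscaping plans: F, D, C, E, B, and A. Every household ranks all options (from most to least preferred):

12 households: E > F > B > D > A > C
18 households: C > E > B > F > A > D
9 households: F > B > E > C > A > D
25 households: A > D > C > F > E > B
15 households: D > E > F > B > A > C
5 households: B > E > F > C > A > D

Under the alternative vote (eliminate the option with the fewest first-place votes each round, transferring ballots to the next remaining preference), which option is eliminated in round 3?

D

Round 1: F 9, D 15, C 18, E 12, B 5, A 25. Eliminate B.
Round 2: F 9, D 15, C 18, E 17, A 25. Eliminate F.
Round 3: D 15, C 18, E 26, A 25. Eliminate D.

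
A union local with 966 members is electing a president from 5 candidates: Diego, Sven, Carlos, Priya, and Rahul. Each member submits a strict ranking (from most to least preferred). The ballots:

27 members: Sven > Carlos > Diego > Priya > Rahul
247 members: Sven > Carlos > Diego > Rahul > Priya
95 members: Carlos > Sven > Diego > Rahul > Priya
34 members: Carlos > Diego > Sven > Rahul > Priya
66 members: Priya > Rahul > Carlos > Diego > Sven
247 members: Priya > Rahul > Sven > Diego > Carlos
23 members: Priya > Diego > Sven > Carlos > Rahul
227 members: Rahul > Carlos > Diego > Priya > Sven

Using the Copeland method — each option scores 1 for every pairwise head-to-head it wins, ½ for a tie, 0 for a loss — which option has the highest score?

Diego: beats Priya; loses to Sven, Carlos, and Rahul → score 1.
Sven: beats Diego and Carlos; loses to Priya and Rahul → score 2.
Carlos: beats Diego and Priya; loses to Sven and Rahul → score 2.
Priya: beats Sven; loses to Diego, Carlos, and Rahul → score 1.
Rahul: beats Diego, Sven, Carlos, and Priya → score 4.
Rahul has the best pairwise record.

Rahul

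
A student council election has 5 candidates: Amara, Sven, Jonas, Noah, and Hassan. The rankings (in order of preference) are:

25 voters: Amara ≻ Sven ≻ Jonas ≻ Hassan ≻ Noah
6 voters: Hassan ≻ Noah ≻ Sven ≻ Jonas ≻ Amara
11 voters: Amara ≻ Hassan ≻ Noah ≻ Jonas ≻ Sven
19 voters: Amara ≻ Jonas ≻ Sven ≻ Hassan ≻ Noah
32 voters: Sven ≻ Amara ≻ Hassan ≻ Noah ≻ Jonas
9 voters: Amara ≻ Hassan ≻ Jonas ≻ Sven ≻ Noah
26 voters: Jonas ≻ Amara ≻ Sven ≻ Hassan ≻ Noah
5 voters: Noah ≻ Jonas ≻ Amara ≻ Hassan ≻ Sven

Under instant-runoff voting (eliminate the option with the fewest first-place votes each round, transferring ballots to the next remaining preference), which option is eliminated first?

Round 1: Amara 64, Sven 32, Jonas 26, Noah 5, Hassan 6. Eliminate Noah.

Noah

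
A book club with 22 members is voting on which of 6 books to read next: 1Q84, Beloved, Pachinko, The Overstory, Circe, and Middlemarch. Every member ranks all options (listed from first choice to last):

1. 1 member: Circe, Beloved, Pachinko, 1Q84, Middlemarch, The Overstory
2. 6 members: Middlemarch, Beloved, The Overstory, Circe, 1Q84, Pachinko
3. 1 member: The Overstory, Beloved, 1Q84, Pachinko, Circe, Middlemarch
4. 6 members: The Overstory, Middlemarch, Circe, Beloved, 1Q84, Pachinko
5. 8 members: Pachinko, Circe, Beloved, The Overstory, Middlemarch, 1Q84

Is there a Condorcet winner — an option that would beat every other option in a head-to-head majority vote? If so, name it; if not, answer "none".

none

Checking pairwise contests:
Beloved beats 1Q84 22–0.
Circe beats Beloved 15–7.
1Q84 beats Pachinko 13–9.
Beloved beats The Overstory 15–7.
The Overstory beats Circe 13–9.
The Overstory beats Middlemarch 15–7.
Every option loses at least one head-to-head, so there is no Condorcet winner.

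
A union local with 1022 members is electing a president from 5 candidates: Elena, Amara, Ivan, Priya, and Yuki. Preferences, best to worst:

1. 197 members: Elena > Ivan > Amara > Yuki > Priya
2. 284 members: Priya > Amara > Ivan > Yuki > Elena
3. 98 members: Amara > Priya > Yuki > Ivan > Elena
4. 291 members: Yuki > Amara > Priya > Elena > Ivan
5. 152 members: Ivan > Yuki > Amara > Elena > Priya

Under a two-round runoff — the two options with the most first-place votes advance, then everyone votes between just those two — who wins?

Round 1 first-place votes: Elena 197, Amara 98, Ivan 152, Priya 284, Yuki 291.
Yuki and Priya advance.
Runoff: Yuki is preferred to Priya by 640 voters; Priya by 382.
Yuki wins the runoff.

Yuki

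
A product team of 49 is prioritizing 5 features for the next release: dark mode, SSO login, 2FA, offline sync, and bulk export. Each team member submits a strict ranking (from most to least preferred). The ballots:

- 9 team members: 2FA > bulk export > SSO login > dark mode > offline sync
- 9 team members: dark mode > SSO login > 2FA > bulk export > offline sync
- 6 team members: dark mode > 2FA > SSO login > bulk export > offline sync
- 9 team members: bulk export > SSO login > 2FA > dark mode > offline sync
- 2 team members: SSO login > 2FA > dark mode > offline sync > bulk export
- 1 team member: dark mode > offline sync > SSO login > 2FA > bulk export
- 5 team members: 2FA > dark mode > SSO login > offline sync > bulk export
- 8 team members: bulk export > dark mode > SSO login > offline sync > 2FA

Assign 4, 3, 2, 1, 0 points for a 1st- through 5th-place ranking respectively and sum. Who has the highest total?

dark mode: 9·1 + 9·4 + 6·4 + 9·1 + 2·2 + 1·4 + 5·3 + 8·3 = 125
SSO login: 9·2 + 9·3 + 6·2 + 9·3 + 2·4 + 1·2 + 5·2 + 8·2 = 120
2FA: 9·4 + 9·2 + 6·3 + 9·2 + 2·3 + 1·1 + 5·4 + 8·0 = 117
offline sync: 9·0 + 9·0 + 6·0 + 9·0 + 2·1 + 1·3 + 5·1 + 8·1 = 18
bulk export: 9·3 + 9·1 + 6·1 + 9·4 + 2·0 + 1·0 + 5·0 + 8·4 = 110
dark mode has the highest Borda score (125).

dark mode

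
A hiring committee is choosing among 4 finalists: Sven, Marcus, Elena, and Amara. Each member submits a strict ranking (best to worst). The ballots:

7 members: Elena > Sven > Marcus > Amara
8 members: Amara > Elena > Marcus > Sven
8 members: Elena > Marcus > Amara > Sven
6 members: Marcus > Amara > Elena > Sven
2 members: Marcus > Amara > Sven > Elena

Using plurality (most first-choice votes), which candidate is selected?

First-place votes: Sven 0, Marcus 8, Elena 15, Amara 8.
Elena has the most first-place votes.

Elena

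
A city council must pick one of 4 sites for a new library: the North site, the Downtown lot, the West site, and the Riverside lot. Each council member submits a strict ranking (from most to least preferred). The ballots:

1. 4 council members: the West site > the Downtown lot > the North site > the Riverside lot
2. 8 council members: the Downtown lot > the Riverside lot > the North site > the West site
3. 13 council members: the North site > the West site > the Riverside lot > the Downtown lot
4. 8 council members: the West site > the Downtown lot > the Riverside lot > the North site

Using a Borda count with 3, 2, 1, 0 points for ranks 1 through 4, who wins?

the North site: 4·1 + 8·1 + 13·3 + 8·0 = 51
the Downtown lot: 4·2 + 8·3 + 13·0 + 8·2 = 48
the West site: 4·3 + 8·0 + 13·2 + 8·3 = 62
the Riverside lot: 4·0 + 8·2 + 13·1 + 8·1 = 37
the West site has the highest Borda score (62).

the West site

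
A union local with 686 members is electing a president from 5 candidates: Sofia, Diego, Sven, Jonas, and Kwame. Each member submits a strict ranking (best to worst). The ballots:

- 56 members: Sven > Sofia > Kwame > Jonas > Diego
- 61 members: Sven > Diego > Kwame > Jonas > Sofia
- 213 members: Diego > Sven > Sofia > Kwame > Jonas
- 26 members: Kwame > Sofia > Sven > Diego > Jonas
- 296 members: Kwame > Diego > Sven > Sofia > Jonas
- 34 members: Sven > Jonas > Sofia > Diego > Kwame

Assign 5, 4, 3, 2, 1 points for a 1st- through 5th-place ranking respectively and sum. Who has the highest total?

Diego

Sofia: 56·4 + 61·1 + 213·3 + 26·4 + 296·2 + 34·3 = 1722
Diego: 56·1 + 61·4 + 213·5 + 26·2 + 296·4 + 34·2 = 2669
Sven: 56·5 + 61·5 + 213·4 + 26·3 + 296·3 + 34·5 = 2573
Jonas: 56·2 + 61·2 + 213·1 + 26·1 + 296·1 + 34·4 = 905
Kwame: 56·3 + 61·3 + 213·2 + 26·5 + 296·5 + 34·1 = 2421
Diego has the highest Borda score (2669).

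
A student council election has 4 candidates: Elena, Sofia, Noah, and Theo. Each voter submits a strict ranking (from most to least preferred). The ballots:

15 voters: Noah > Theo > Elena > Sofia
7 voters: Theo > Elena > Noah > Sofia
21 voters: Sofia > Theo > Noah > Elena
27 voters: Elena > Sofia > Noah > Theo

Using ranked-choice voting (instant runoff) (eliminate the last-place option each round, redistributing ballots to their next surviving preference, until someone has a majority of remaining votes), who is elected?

Round 1: Elena 27, Sofia 21, Noah 15, Theo 7. Eliminate Theo.
Round 2: Elena 34, Sofia 21, Noah 15. Eliminate Noah.
Round 3: Elena 49, Sofia 21. Elena has a majority.

Elena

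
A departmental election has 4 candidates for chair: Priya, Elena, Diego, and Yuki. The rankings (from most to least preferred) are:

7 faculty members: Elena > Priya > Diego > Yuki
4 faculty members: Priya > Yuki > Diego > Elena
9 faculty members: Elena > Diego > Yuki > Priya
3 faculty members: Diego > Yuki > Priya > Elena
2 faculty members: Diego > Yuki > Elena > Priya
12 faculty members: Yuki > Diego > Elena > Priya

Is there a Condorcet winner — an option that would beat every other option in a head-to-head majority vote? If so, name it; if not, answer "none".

Diego vs Priya: 26–11 for Diego.
Diego vs Elena: 21–16 for Diego.
Diego vs Yuki: 21–16 for Diego.
Diego beats every other option head-to-head.

Diego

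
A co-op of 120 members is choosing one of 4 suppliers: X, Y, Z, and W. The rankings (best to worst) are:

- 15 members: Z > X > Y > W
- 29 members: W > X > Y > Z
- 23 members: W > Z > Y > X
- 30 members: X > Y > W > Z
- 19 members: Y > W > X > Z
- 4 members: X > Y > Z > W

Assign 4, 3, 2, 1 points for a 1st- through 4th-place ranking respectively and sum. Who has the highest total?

W

X: 15·3 + 29·3 + 23·1 + 30·4 + 19·2 + 4·4 = 329
Y: 15·2 + 29·2 + 23·2 + 30·3 + 19·4 + 4·3 = 312
Z: 15·4 + 29·1 + 23·3 + 30·1 + 19·1 + 4·2 = 215
W: 15·1 + 29·4 + 23·4 + 30·2 + 19·3 + 4·1 = 344
W has the highest Borda score (344).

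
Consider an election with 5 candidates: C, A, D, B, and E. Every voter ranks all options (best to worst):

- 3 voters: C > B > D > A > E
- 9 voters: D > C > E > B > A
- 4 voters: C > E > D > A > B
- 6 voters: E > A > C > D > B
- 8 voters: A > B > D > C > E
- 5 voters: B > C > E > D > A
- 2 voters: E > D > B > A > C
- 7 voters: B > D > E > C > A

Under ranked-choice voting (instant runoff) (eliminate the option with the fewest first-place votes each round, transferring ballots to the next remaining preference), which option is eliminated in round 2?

Round 1: C 7, A 8, D 9, B 12, E 8. Eliminate C.
Round 2: A 8, D 9, B 15, E 12. Eliminate A.

A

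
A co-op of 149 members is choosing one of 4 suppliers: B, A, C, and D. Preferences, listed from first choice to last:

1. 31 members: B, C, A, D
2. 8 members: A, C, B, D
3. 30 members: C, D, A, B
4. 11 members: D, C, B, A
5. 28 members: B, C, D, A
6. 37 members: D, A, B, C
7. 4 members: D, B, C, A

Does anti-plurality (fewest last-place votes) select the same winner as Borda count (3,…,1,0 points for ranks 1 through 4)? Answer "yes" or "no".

Anti-plurality — last-place votes: B 30, A 43, C 37, D 39. Winner: B.
Borda — scores: B 241, A 159, C 250, D 244. Winner: C.
The two methods disagree.

no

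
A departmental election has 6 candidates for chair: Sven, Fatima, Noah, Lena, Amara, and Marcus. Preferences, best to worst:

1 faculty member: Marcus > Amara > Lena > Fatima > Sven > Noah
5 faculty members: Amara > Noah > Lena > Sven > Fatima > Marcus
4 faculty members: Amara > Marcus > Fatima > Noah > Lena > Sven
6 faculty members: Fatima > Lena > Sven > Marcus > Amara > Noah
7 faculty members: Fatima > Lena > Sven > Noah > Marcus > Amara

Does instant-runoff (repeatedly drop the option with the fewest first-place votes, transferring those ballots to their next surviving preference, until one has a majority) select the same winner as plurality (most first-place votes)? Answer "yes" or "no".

yes

Instant-runoff — R1 Sven 0, Fatima 13, Noah 0, Lena 0, Amara 9, Marcus 1 (Fatima winner). Winner: Fatima.
Plurality — first-place votes: Sven 0, Fatima 13, Noah 0, Lena 0, Amara 9, Marcus 1. Winner: Fatima.
The two methods agree.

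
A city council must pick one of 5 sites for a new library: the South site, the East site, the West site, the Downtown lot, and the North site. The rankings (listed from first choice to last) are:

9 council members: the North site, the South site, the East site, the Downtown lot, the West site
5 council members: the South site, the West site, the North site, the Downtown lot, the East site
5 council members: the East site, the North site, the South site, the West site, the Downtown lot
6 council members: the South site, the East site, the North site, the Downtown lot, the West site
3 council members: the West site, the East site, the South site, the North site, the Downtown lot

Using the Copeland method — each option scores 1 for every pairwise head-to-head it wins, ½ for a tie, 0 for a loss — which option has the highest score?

the South site: beats the East site, the West site, and the Downtown lot; ties the North site → score 3.5.
the East site: beats the West site and the Downtown lot; ties the North site; loses to the South site → score 2.5.
the West site: loses to the South site, the East site, the Downtown lot, and the North site → score 0.
the Downtown lot: beats the West site; loses to the South site, the East site, and the North site → score 1.
the North site: beats the West site and the Downtown lot; ties the South site and the East site → score 3.
the South site has the best pairwise record.

the South site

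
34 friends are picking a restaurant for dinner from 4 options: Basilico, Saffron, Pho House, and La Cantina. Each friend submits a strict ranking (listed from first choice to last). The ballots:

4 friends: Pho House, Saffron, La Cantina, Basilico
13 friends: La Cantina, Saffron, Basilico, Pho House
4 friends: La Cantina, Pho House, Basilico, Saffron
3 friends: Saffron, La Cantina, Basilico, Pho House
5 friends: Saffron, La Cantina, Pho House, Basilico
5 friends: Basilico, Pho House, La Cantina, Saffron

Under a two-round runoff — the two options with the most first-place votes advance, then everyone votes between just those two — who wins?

La Cantina

Round 1 first-place votes: Basilico 5, Saffron 8, Pho House 4, La Cantina 17.
La Cantina and Saffron advance.
Runoff: La Cantina is preferred to Saffron by 22 voters; Saffron by 12.
La Cantina wins the runoff.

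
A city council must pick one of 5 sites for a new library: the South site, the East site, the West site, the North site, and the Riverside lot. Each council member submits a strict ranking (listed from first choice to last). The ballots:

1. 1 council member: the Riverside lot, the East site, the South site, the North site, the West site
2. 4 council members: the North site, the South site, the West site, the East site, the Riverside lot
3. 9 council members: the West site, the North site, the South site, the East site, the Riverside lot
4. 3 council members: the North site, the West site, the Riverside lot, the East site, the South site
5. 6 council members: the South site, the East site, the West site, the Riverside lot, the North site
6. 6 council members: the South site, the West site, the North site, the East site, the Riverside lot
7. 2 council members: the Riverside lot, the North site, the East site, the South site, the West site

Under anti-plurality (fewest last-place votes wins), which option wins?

Last-place votes: the South site 3, the East site 0, the West site 3, the North site 6, the Riverside lot 19.
the East site is ranked last by the fewest voters, so the East site wins.

the East site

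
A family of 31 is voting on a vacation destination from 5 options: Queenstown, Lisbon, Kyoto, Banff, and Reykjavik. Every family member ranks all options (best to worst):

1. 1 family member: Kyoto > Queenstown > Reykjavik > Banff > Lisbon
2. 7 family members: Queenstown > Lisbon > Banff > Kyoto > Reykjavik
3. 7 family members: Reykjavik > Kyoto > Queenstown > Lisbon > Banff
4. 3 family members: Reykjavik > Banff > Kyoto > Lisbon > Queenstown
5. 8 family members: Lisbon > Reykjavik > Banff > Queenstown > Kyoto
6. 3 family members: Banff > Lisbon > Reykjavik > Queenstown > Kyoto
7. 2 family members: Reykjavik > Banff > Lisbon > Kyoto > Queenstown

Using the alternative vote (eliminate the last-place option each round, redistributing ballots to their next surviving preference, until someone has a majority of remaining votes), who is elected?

Lisbon

Round 1: Queenstown 7, Lisbon 8, Kyoto 1, Banff 3, Reykjavik 12. Eliminate Kyoto.
Round 2: Queenstown 8, Lisbon 8, Banff 3, Reykjavik 12. Eliminate Banff.
Round 3: Queenstown 8, Lisbon 11, Reykjavik 12. Eliminate Queenstown.
Round 4: Lisbon 18, Reykjavik 13. Lisbon has a majority.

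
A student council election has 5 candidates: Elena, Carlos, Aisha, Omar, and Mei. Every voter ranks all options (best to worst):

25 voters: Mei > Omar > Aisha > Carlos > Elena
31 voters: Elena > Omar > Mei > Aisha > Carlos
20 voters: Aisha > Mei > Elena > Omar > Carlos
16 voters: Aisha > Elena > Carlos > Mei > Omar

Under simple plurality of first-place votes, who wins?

Aisha

First-place votes: Elena 31, Carlos 0, Aisha 36, Omar 0, Mei 25.
Aisha has the most first-place votes.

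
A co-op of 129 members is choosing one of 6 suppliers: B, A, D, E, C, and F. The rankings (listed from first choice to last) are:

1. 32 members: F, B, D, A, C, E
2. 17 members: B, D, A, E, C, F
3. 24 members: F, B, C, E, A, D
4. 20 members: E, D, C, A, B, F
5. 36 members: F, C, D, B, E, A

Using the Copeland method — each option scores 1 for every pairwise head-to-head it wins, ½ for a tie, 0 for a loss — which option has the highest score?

F

B: beats A, D, E, and C; loses to F → score 4.
A: loses to B, D, E, C, and F → score 0.
D: beats A, E, and C; loses to B and F → score 3.
E: beats A; loses to B, D, C, and F → score 1.
C: beats A and E; loses to B, D, and F → score 2.
F: beats B, A, D, E, and C → score 5.
F has the best pairwise record.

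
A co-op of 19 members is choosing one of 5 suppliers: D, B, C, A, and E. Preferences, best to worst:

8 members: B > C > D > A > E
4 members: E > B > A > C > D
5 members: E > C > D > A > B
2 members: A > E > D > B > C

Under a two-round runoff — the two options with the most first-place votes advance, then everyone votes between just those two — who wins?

E

Round 1 first-place votes: D 0, B 8, C 0, A 2, E 9.
E and B advance.
Runoff: E is preferred to B by 11 voters; B by 8.
E wins the runoff.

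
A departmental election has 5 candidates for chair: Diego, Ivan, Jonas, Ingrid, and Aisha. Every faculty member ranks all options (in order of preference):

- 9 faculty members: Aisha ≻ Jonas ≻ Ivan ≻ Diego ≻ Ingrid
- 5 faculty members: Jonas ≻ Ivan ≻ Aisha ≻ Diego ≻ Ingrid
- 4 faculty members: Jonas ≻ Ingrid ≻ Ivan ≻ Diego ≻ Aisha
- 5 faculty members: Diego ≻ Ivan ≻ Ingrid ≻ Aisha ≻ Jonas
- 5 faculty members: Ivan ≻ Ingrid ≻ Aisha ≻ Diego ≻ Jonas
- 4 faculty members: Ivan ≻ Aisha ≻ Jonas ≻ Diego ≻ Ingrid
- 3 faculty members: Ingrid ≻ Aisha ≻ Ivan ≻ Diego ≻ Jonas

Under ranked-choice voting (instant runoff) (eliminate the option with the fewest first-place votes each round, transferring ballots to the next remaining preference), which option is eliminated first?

Round 1: Diego 5, Ivan 9, Jonas 9, Ingrid 3, Aisha 9. Eliminate Ingrid.

Ingrid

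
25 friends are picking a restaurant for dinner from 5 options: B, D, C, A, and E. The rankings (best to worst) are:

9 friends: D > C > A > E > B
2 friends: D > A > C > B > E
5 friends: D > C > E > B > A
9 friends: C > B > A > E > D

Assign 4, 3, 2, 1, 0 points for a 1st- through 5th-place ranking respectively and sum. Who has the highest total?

C

B: 9·0 + 2·1 + 5·1 + 9·3 = 34
D: 9·4 + 2·4 + 5·4 + 9·0 = 64
C: 9·3 + 2·2 + 5·3 + 9·4 = 82
A: 9·2 + 2·3 + 5·0 + 9·2 = 42
E: 9·1 + 2·0 + 5·2 + 9·1 = 28
C has the highest Borda score (82).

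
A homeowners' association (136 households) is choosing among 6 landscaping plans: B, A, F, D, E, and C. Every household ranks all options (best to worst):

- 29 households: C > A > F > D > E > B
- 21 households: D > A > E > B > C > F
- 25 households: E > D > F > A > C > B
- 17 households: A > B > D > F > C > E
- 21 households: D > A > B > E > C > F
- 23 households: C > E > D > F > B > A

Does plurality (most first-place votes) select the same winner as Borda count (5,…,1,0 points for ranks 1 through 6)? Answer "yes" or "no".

no

Plurality — first-place votes: B 0, A 17, F 0, D 42, E 25, C 52. Winner: C.
Borda — scores: B 196, A 419, F 242, D 488, E 351, C 344. Winner: D.
The two methods disagree.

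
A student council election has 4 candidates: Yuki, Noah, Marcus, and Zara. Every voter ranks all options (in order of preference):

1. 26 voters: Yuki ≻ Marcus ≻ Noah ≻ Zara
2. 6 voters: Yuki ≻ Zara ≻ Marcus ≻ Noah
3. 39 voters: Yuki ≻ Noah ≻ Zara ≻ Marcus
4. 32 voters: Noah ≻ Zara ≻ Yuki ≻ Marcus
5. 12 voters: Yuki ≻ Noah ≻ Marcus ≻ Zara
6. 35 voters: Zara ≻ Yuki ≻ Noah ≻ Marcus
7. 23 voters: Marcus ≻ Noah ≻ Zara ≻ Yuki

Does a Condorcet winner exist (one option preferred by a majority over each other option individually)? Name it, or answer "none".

Checking pairwise contests:
Zara beats Yuki 90–83.
Yuki beats Noah 118–55.
Yuki beats Marcus 150–23.
Noah beats Zara 132–41.
Every option loses at least one head-to-head, so there is no Condorcet winner.

none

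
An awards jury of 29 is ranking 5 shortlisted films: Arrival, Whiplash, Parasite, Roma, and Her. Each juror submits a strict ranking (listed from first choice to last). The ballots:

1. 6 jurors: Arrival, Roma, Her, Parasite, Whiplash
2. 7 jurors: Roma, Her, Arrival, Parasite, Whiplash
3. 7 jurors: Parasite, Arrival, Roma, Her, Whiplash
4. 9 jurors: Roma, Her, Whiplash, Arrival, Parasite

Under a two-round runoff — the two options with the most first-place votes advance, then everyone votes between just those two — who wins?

Roma

Round 1 first-place votes: Arrival 6, Whiplash 0, Parasite 7, Roma 16, Her 0.
Roma and Parasite advance.
Runoff: Roma is preferred to Parasite by 22 voters; Parasite by 7.
Roma wins the runoff.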